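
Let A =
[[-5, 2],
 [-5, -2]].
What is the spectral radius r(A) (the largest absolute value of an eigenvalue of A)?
r(A) = sqrt(20) ≈ 4.4721

The eigenvalues of A are the roots of its characteristic polynomial. With M = A (coefficients from the trace and determinant):
  p(λ) = det(λ I - M) = λ^2 + 7λ + 20.
For λ^2 + 7λ + 20 the discriminant is -31. It is negative, so the roots are the complex-conjugate pair λ = -7/2 ± (sqrt(31)/2) i ≈ -3.5 ± 2.7839i. For a conjugate pair the product of the roots equals the constant term, so |λ|^2 = 20 and |λ| = sqrt(20) ≈ 4.4721.
Thus the eigenvalues (to 4 decimals) are -3.5 ± 2.7839i (modulus 4.4721). The spectral radius is the largest modulus: r(A) = sqrt(20) ≈ 4.4721. (Cross-check: r(A) ≤ ||A||_2 ≈ 7.0711; equality holds whenever A is normal, though it can also hold for some non-normal A.)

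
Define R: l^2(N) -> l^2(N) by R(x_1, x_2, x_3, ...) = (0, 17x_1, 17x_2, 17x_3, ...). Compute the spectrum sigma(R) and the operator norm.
sigma(R) = closed disk {z in C : |z| ≤ 17}; ||R|| = 17

Note R = 17·U where U is the unit right shift (U x)_k = x_{k-1} (with x_0 := 0); so ||R|| = 17||U|| and sigma(R) = 17·sigma(U). ||R x||^2 = sum_{k≥1} |17x_k|^2 = 289||x||^2, so ||R|| = 17 and sigma(R) ⊂ {|z| ≤ 17}. For any |lambda| < 17, the equation (R - lambda I) x = 0 forces x_1 = 0, then 17x_k = lambda x_{k+1} ⇒ x = 0, so R has no eigenvalues. But (R - lambda I) is not surjective for |lambda| < 17: solving (R - lambda I) x = e_1 would require x_n proportional to (lambda/17)^(-n), which is not in l^2. So every |lambda| < 17 lies in the residual spectrum. The boundary |lambda| = 17 is in the approximate point spectrum (the spectrum is closed). Hence sigma(R) is the closed disk of radius 17.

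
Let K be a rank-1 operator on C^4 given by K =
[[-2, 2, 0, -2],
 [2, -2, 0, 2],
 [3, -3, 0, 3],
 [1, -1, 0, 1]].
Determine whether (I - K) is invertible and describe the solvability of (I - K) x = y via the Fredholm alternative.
(I - K) is invertible (det(I - K) = 4 ≠ 0), so for every y in C^4 the equation (I - K) x = y has a unique solution.

K has rank 1, so it is an outer product K = u v^T: every row of K is a multiple of one row vector. Reading off the entries, u = (2, -2, -3, -1) and v = (-1, 1, 0, -1) (row i of K equals u_i·v^T). A rank-one matrix u v^T satisfies K u = u (v·u) and kills the (3)-dimensional subspace v^⊥, so its characteristic polynomial is lambda^3 (lambda - v·u) with v·u = tr K = -3. Hence the eigenvalues of I - K are 1 (multiplicity 3) and 1 - (-3) = 4, so det(I - K) = 4. (Direct check: I - K =
[[3, -2, 0, 2],
 [-2, 3, 0, -2],
 [-3, 3, 1, -3],
 [-1, 1, 0, 0]]
has determinant 4.) The finite-dimensional Fredholm alternative says: either (I - K) is invertible, or ker(I - K) ≠ {0} and then range(I - K) = ker((I - K)^*)^⊥, with dim ker(I - K) = dim ker((I - K)^*). Since det(I - K) ≠ 0, 1 is not an eigenvalue of K and ker(I - K) = {0}, so we are in the first case: for every y there is a unique x = (I - K)^(-1) y. Explicitly, by the Sherman–Morrison formula, (I - u v^T)^(-1) = I + u v^T/(1 - v·u), i.e. (I - K)^(-1) = I + K/(4).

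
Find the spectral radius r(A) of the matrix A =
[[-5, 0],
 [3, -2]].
r(A) = 5

The eigenvalues of A are the roots of its characteristic polynomial. With M = A (coefficients from the trace and determinant):
  p(λ) = det(λ I - M) = λ^2 + 7λ + 10.
For λ^2 + 7λ + 10 the discriminant is 9. It is a perfect square (3^2), so the roots are rational: λ = (-7 ± 3)/2 = -2, -5.
Thus the eigenvalues (to 4 decimals) are -2 (modulus 2); -5 (modulus 5). The spectral radius is the largest modulus: r(A) = 5. (Cross-check: r(A) ≤ ||A||_2 ≈ 5.9292; equality holds whenever A is normal, though it can also hold for some non-normal A.)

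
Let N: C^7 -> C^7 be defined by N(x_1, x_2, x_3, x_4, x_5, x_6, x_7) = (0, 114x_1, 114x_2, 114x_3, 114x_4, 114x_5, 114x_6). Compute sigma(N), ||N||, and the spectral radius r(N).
sigma(N) = {0}; ||N|| = 114; r(N) = 0. (N is nilpotent with N^7 = 0.)

On C^7, N is a strictly lower-triangular matrix with 114 on the subdiagonal and zeros elsewhere, so its characteristic polynomial is lambda^7 and every eigenvalue is 0: sigma(N) = {0}. For the operator norm, N e_i = 114e_{i+1} for i = 1, ..., 6 and N e_7 = 0, so the singular values of N are 114 (with multiplicity 6) and 0; hence ||N|| = 114. The spectral radius r(N) = max|lambda| = 0. Note ||N|| > r(N) — characteristic of non-normal nilpotent operators. Indeed N^7 = 0.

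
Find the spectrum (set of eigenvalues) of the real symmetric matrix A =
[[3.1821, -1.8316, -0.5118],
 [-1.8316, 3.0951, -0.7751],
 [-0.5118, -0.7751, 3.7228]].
sigma(A) ≈ {1, 4, 5}

A is real symmetric, so its spectrum consists of real eigenvalues. Expanding the characteristic polynomial of the displayed matrix gives
  det(λ I - A) = p(λ) = λ^3 + (-10)λ^2 + (29)λ + (-20).
Solving p(λ) = 0 yields eigenvalues ≈ 1, 4, 5. (A is shown rounded to 4 decimals, so these recover the underlying integer eigenvalues to within that precision.)
Verification: the trace of A = 10 equals the sum of eigenvalues 10, and det(A) ≈ 20.0008 matches the eigenvalue product 20.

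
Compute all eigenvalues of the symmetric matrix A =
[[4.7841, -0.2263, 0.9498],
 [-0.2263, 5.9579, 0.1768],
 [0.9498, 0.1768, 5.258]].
sigma(A) ≈ {4, 6} (6 with multiplicity 2)

A is real symmetric, so its spectrum consists of real eigenvalues. Expanding the characteristic polynomial of the displayed matrix gives
  det(λ I - A) = p(λ) = λ^3 + (-16)λ^2 + (84)λ + (-144).
Solving p(λ) = 0 yields eigenvalues ≈ 4, 6, 6. (A is shown rounded to 4 decimals, so these recover the underlying integer eigenvalues to within that precision.)
Verification: the trace of A = 16 equals the sum of eigenvalues 16, and det(A) ≈ 144.0002 matches the eigenvalue product 144.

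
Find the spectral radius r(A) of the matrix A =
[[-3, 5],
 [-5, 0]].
r(A) = 5

The eigenvalues of A are the roots of its characteristic polynomial. With M = A (coefficients from the trace and determinant):
  p(λ) = det(λ I - M) = λ^2 + 3λ + 25.
For λ^2 + 3λ + 25 the discriminant is -91. It is negative, so the roots are the complex-conjugate pair λ = -3/2 ± (sqrt(91)/2) i ≈ -1.5 ± 4.7697i. For a conjugate pair the product of the roots equals the constant term, so |λ|^2 = 25 and |λ| = sqrt(25) = 5.
Thus the eigenvalues (to 4 decimals) are -1.5 ± 4.7697i (modulus 5). The spectral radius is the largest modulus: r(A) = 5. (Cross-check: r(A) ≤ ||A||_2 ≈ 6.7202; equality holds whenever A is normal, though it can also hold for some non-normal A.)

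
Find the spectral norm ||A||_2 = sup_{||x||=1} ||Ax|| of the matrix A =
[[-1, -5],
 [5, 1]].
||A||_2 = 6 (= sqrt(largest eigenvalue of A^T A))

||A||_2 = sigma_max(A) = sqrt(lambda_max(A^T A)). Form the symmetric matrix M = A^T A =
[[26, 10],
 [10, 26]].
Its characteristic polynomial (trace, determinant of M give the coefficients) is
  p(λ) = det(λ I - M) = λ^2 - 52λ + 576.
For λ^2 - 52λ + 576 the discriminant is 400. It is a perfect square (20^2), so the roots are rational: λ = (52 ± 20)/2 = 36, 16.
So the eigenvalues of A^T A are ≈ 16, 36 (all ≥ 0, as they must be for A^T A). The largest is λ_max = 36, hence ||A||_2 = sqrt(λ_max) = 6.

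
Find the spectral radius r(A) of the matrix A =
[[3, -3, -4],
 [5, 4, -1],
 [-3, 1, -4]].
r(A) ≈ 5.7963

The eigenvalues of A are the roots of its characteristic polynomial. With M = A (coefficients from the trace, the sum of principal 2x2 minors, and det A):
  p(λ) = det(λ I - M) = λ^3 - 3λ^2 - 12λ + 182.
No integer candidate from the rational root theorem (±divisors of 182) is a root, so the roots are irrational. The cubic discriminant is Δ = -748548 < 0, so there is one real root and a complex-conjugate pair. p(-6) = -70 and p(-5) = 42 have opposite signs, so a root lies in (-6, -5); Newton's method refines it to λ ≈ -5.4172. Dividing out (λ - (-5.4172)) leaves approximately λ^2 - 8.4172λ + 33.597. For λ^2 - 8.4172λ + 33.597 the discriminant is -63.5395. It is negative, so the remaining roots are the complex-conjugate pair λ ≈ 4.2086 ± 3.9856i. Their product equals the constant term, so |λ|^2 ≈ 33.597 and |λ| ≈ 5.7963.
Thus the eigenvalues (to 4 decimals) are -5.4172 (modulus 5.4172); 4.2086 ± 3.9856i (modulus 5.7963). The spectral radius is the largest modulus: r(A) ≈ 5.7963. (Cross-check: r(A) ≤ ||A||_2 ≈ 6.8532; equality holds whenever A is normal, though it can also hold for some non-normal A.)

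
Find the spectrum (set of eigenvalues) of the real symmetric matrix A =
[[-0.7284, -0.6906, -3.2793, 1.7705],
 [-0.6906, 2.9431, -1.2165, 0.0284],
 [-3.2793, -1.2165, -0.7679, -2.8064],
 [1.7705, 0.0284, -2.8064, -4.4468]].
sigma(A) ≈ {-6, -4, 3, 4}

A is real symmetric, so its spectrum consists of real eigenvalues. Expanding the characteristic polynomial of the displayed matrix gives
  det(λ I - A) = p(λ) = λ^4 + (3)λ^3 + (-34)λ^2 + (-48)λ + (288).
Solving p(λ) = 0 yields eigenvalues ≈ -6, -4, 3, 4. (A is shown rounded to 4 decimals, so these recover the underlying integer eigenvalues to within that precision.)
Verification: the trace of A = -3 equals the sum of eigenvalues -3, and det(A) ≈ 288.0004 matches the eigenvalue product 288.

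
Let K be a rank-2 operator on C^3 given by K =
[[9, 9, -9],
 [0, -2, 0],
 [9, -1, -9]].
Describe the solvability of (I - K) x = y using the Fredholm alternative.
(I - K) is invertible (det(I - K) = 3 ≠ 0), so for every y in C^3 the equation (I - K) x = y has a unique solution.

K has rank 2 and factors as K = U V^T = u1 v1^T + u2 v2^T with u1 = (-3, 0, -3), v1 = (-3, -1, 3), u2 = (-3, 1, 2), v2 = (0, -2, 0) (multiplying out reproduces the displayed K). The nonzero eigenvalues of U V^T coincide with those of the 2 x 2 matrix G = V^T U = [[v1·u1, v1·u2], [v2·u1, v2·u2]] = [[0, 14], [0, -2]], and by the Sylvester determinant identity det(I_3 - U V^T) = det(I_2 - V^T U) = det([[1, -14], [0, 3]]) = (1)(3) - (-14)(0) = 3. (Direct check: I - K =
[[-8, -9, 9],
 [0, 3, 0],
 [-9, 1, 10]]
has determinant 3.) The finite-dimensional Fredholm alternative says: either (I - K) is invertible, or ker(I - K) ≠ {0} and then range(I - K) = ker((I - K)^*)^⊥, with dim ker(I - K) = dim ker((I - K)^*). Since det(I - K) ≠ 0, 1 is not an eigenvalue of K and ker(I - K) = {0}, so we are in the first case: for every y there is a unique x = (I - K)^(-1) y. (Explicitly, by the Woodbury identity, (I - U V^T)^(-1) = I + U (I_2 - G)^(-1) V^T.)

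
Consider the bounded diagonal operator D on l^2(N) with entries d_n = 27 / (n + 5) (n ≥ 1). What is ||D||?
||D|| = 9/2 (attained at n = 1)

For D diagonal, ||D|| = sup_n |d_n| = sup_n 27/(n + 5). This is positive and strictly decreasing in n, so the supremum is attained at n = 1: d_1 = 27/(1 + 5) = 9/2. Hence ||D|| = 9/2.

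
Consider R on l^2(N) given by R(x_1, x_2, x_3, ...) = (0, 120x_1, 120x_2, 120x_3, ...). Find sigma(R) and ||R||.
sigma(R) = closed disk {z in C : |z| ≤ 120}; ||R|| = 120

Note R = 120·U where U is the unit right shift (U x)_k = x_{k-1} (with x_0 := 0); so ||R|| = 120||U|| and sigma(R) = 120·sigma(U). ||R x||^2 = sum_{k≥1} |120x_k|^2 = 14400||x||^2, so ||R|| = 120 and sigma(R) ⊂ {|z| ≤ 120}. For any |lambda| < 120, the equation (R - lambda I) x = 0 forces x_1 = 0, then 120x_k = lambda x_{k+1} ⇒ x = 0, so R has no eigenvalues. But (R - lambda I) is not surjective for |lambda| < 120: solving (R - lambda I) x = e_1 would require x_n proportional to (lambda/120)^(-n), which is not in l^2. So every |lambda| < 120 lies in the residual spectrum. The boundary |lambda| = 120 is in the approximate point spectrum (the spectrum is closed). Hence sigma(R) is the closed disk of radius 120.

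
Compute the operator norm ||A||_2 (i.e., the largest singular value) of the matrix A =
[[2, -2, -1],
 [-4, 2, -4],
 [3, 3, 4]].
||A||_2 ≈ 7.5643 (= sqrt(largest eigenvalue of A^T A))

||A||_2 = sigma_max(A) = sqrt(lambda_max(A^T A)). Form the symmetric matrix M = A^T A =
[[29, -3, 26],
 [-3, 17, 6],
 [26, 6, 33]].
Its characteristic polynomial (trace, sum of principal 2x2 minors, determinant of M give the coefficients) is
  p(λ) = det(λ I - M) = λ^3 - 79λ^2 + 1290λ - 2500.
No integer candidate from the rational root theorem (±divisors of 2500) is a root, so the roots are irrational. The cubic discriminant is Δ = 1285702100 > 0, so there are three distinct real roots. p(2) = -228 and p(3) = 686 have opposite signs, so a root lies in (2, 3); Newton's method refines it to λ ≈ 2.2353. p(19) = 350 and p(20) = -300 have opposite signs, so a root lies in (19, 20); Newton's method refines it to λ ≈ 19.5463. p(57) = -448 and p(58) = 1676 have opposite signs, so a root lies in (57, 58); Newton's method refines it to λ ≈ 57.2184. Check (Vieta): the three roots sum to 79, matching tr M = 79.
So the eigenvalues of A^T A are ≈ 2.2353, 19.5463, 57.2184 (all ≥ 0, as they must be for A^T A). The largest is λ_max ≈ 57.2184, hence ||A||_2 = sqrt(λ_max) ≈ 7.5643.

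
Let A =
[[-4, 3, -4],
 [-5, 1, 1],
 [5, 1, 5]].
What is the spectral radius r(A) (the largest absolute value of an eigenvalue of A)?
r(A) ≈ 5.0742

The eigenvalues of A are the roots of its characteristic polynomial. With M = A (coefficients from the trace, the sum of principal 2x2 minors, and det A):
  p(λ) = det(λ I - M) = λ^3 - 2λ^2 + 15λ - 114.
No integer candidate from the rational root theorem (±divisors of 114) is a root, so the roots are irrational. The cubic discriminant is Δ = -305580 < 0, so there is one real root and a complex-conjugate pair. p(4) = -22 and p(5) = 36 have opposite signs, so a root lies in (4, 5); Newton's method refines it to λ ≈ 4.4275. Dividing out (λ - (4.4275)) leaves approximately λ^2 + 2.4275λ + 25.748. For λ^2 + 2.4275λ + 25.748 the discriminant is -97.099. It is negative, so the remaining roots are the complex-conjugate pair λ ≈ -1.2138 ± 4.9269i. Their product equals the constant term, so |λ|^2 ≈ 25.748 and |λ| ≈ 5.0742.
Thus the eigenvalues (to 4 decimals) are 4.4275 (modulus 4.4275); -1.2138 ± 4.9269i (modulus 5.0742). The spectral radius is the largest modulus: r(A) ≈ 5.0742. (Cross-check: r(A) ≤ ||A||_2 ≈ 9.6985; equality holds whenever A is normal, though it can also hold for some non-normal A.)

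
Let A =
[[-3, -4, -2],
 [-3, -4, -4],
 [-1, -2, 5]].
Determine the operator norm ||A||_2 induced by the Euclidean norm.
||A||_2 ≈ 8.3397 (= sqrt(largest eigenvalue of A^T A))

||A||_2 = sigma_max(A) = sqrt(lambda_max(A^T A)). Form the symmetric matrix M = A^T A =
[[19, 26, 13],
 [26, 36, 14],
 [13, 14, 45]].
Its characteristic polynomial (trace, sum of principal 2x2 minors, determinant of M give the coefficients) is
  p(λ) = det(λ I - M) = λ^3 - 100λ^2 + 2118λ - 16.
No integer candidate from the rational root theorem (±divisors of 16) is a root, so the roots are irrational. The cubic discriminant is Δ = 6851483360 > 0, so there are three distinct real roots. p(0) = -16 and p(1) = 2003 have opposite signs, so a root lies in (0, 1); Newton's method refines it to λ ≈ 0.0076. p(30) = 524 and p(31) = -667 have opposite signs, so a root lies in (30, 31); Newton's method refines it to λ ≈ 30.4417. p(69) = -1465 and p(70) = 1244 have opposite signs, so a root lies in (69, 70); Newton's method refines it to λ ≈ 69.5507. Check (Vieta): the three roots sum to 100, matching tr M = 100.
So the eigenvalues of A^T A are ≈ 0.0076, 30.4417, 69.5507 (all ≥ 0, as they must be for A^T A). The largest is λ_max ≈ 69.5507, hence ||A||_2 = sqrt(λ_max) ≈ 8.3397.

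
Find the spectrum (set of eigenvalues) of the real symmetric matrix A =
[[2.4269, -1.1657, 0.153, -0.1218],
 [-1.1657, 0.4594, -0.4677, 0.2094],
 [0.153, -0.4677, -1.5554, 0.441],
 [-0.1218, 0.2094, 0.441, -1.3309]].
sigma(A) ≈ {-2, -1, 0, 3}

A is real symmetric, so its spectrum consists of real eigenvalues. Expanding the characteristic polynomial of the displayed matrix gives
  det(λ I - A) = p(λ) = λ^4 + (0)λ^3 + (-7)λ^2 + (-6)λ + (0).
Solving p(λ) = 0 yields eigenvalues ≈ -2, -1, 0, 3. (A is shown rounded to 4 decimals, so these recover the underlying integer eigenvalues to within that precision.)
Verification: the trace of A = 0 equals the sum of eigenvalues 0, and det(A) ≈ -0.0001 matches the eigenvalue product 0.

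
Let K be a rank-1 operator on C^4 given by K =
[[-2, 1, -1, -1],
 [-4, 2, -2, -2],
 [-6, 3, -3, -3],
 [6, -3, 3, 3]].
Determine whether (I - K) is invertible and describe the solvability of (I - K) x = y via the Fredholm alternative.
(I - K) is invertible (det(I - K) = 1 ≠ 0), so for every y in C^4 the equation (I - K) x = y has a unique solution.

K has rank 1, so it is an outer product K = u v^T: every row of K is a multiple of one row vector. Reading off the entries, u = (-1, -2, -3, 3) and v = (2, -1, 1, 1) (row i of K equals u_i·v^T). A rank-one matrix u v^T satisfies K u = u (v·u) and kills the (3)-dimensional subspace v^⊥, so its characteristic polynomial is lambda^3 (lambda - v·u) with v·u = tr K = 0. Hence the eigenvalues of I - K are 1 (multiplicity 3) and 1 - (0) = 1, so det(I - K) = 1. (Direct check: I - K =
[[3, -1, 1, 1],
 [4, -1, 2, 2],
 [6, -3, 4, 3],
 [-6, 3, -3, -2]]
has determinant 1.) The finite-dimensional Fredholm alternative says: either (I - K) is invertible, or ker(I - K) ≠ {0} and then range(I - K) = ker((I - K)^*)^⊥, with dim ker(I - K) = dim ker((I - K)^*). Since det(I - K) ≠ 0, 1 is not an eigenvalue of K and ker(I - K) = {0}, so we are in the first case: for every y there is a unique x = (I - K)^(-1) y. Explicitly, by the Sherman–Morrison formula, (I - u v^T)^(-1) = I + u v^T/(1 - v·u), i.e. (I - K)^(-1) = I + K.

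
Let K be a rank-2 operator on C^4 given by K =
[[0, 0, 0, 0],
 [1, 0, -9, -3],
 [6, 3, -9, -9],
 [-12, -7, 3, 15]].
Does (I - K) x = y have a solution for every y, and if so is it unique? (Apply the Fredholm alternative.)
(I - K) is invertible (det(I - K) = -107 ≠ 0), so for every y in C^4 the equation (I - K) x = y has a unique solution.

K has rank 2 and factors as K = U V^T = u1 v1^T + u2 v2^T with u1 = (0, 1, 0, 2), v1 = (-3, -2, -3, 3), u2 = (0, 2, 3, -3), v2 = (2, 1, -3, -3) (multiplying out reproduces the displayed K). The nonzero eigenvalues of U V^T coincide with those of the 2 x 2 matrix G = V^T U = [[v1·u1, v1·u2], [v2·u1, v2·u2]] = [[4, -22], [-5, 2]], and by the Sylvester determinant identity det(I_4 - U V^T) = det(I_2 - V^T U) = det([[-3, 22], [5, -1]]) = (-3)(-1) - (22)(5) = -107. (Direct check: I - K =
[[1, 0, 0, 0],
 [-1, 1, 9, 3],
 [-6, -3, 10, 9],
 [12, 7, -3, -14]]
has determinant -107.) The finite-dimensional Fredholm alternative says: either (I - K) is invertible, or ker(I - K) ≠ {0} and then range(I - K) = ker((I - K)^*)^⊥, with dim ker(I - K) = dim ker((I - K)^*). Since det(I - K) ≠ 0, 1 is not an eigenvalue of K and ker(I - K) = {0}, so we are in the first case: for every y there is a unique x = (I - K)^(-1) y. (Explicitly, by the Woodbury identity, (I - U V^T)^(-1) = I + U (I_2 - G)^(-1) V^T.)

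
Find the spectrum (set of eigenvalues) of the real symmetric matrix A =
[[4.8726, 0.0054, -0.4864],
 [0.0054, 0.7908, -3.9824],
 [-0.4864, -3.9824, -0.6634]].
sigma(A) ≈ {-4, 4, 5}

A is real symmetric, so its spectrum consists of real eigenvalues. Expanding the characteristic polynomial of the displayed matrix gives
  det(λ I - A) = p(λ) = λ^3 + (-5)λ^2 + (-16)λ + (80).
Solving p(λ) = 0 yields eigenvalues ≈ -4, 4, 5. (A is shown rounded to 4 decimals, so these recover the underlying integer eigenvalues to within that precision.)
Verification: the trace of A = 5 equals the sum of eigenvalues 5, and det(A) ≈ -79.9994 matches the eigenvalue product -80.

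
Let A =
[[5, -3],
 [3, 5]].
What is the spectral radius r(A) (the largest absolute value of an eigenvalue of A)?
r(A) = sqrt(34) ≈ 5.831

The eigenvalues of A are the roots of its characteristic polynomial. With M = A (coefficients from the trace and determinant):
  p(λ) = det(λ I - M) = λ^2 - 10λ + 34.
For λ^2 - 10λ + 34 the discriminant is -36. It is negative, so the roots are the complex-conjugate pair λ = 5 ± (sqrt(36)/2) i ≈ 5 ± 3i. For a conjugate pair the product of the roots equals the constant term, so |λ|^2 = 34 and |λ| = sqrt(34) ≈ 5.831.
Thus the eigenvalues (to 4 decimals) are 5 ± 3i (modulus 5.831). The spectral radius is the largest modulus: r(A) = sqrt(34) ≈ 5.831. (Cross-check: r(A) ≤ ||A||_2 ≈ 5.831; equality holds whenever A is normal, though it can also hold for some non-normal A.)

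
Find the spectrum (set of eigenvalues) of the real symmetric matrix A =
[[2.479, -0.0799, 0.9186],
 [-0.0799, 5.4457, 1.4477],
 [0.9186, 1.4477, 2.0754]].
sigma(A) ≈ {1, 3, 6}

A is real symmetric, so its spectrum consists of real eigenvalues. Expanding the characteristic polynomial of the displayed matrix gives
  det(λ I - A) = p(λ) = λ^3 + (-10)λ^2 + (27)λ + (-18.0011).
Solving p(λ) = 0 yields eigenvalues ≈ 1, 3, 6. (A is shown rounded to 4 decimals, so these recover the underlying integer eigenvalues to within that precision.)
Verification: the trace of A = 10 equals the sum of eigenvalues 10, and det(A) ≈ 18.0011 matches the eigenvalue product 18.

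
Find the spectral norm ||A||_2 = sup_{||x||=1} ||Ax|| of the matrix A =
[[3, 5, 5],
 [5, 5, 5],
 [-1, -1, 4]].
||A||_2 ≈ 11.599 (= sqrt(largest eigenvalue of A^T A))

||A||_2 = sigma_max(A) = sqrt(lambda_max(A^T A)). Form the symmetric matrix M = A^T A =
[[35, 41, 36],
 [41, 51, 46],
 [36, 46, 66]].
Its characteristic polynomial (trace, sum of principal 2x2 minors, determinant of M give the coefficients) is
  p(λ) = det(λ I - M) = λ^3 - 152λ^2 + 2368λ - 2500.
No integer candidate from the rational root theorem (±divisors of 2500) is a root, so the roots are irrational. The cubic discriminant is Δ = 57350693968 > 0, so there are three distinct real roots. p(1) = -283 and p(2) = 1636 have opposite signs, so a root lies in (1, 2); Newton's method refines it to λ ≈ 1.1383. p(16) = 572 and p(17) = -1259 have opposite signs, so a root lies in (16, 17); Newton's method refines it to λ ≈ 16.3247. p(134) = -8396 and p(135) = 7355 have opposite signs, so a root lies in (134, 135); Newton's method refines it to λ ≈ 134.537. Check (Vieta): the three roots sum to 152, matching tr M = 152.
So the eigenvalues of A^T A are ≈ 1.1383, 16.3247, 134.537 (all ≥ 0, as they must be for A^T A). The largest is λ_max ≈ 134.537, hence ||A||_2 = sqrt(λ_max) ≈ 11.599.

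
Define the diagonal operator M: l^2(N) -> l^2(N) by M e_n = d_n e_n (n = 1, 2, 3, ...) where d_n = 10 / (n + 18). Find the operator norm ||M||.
||M|| = 10/19 (attained at n = 1)

For M diagonal, ||M|| = sup_n |d_n| = sup_n 10/(n + 18). This is positive and strictly decreasing in n, so the supremum is attained at n = 1: d_1 = 10/(1 + 18) = 10/19. Hence ||M|| = 10/19.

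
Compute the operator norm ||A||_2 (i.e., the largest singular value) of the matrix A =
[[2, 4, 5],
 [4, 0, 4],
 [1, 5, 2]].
||A||_2 ≈ 9.2986 (= sqrt(largest eigenvalue of A^T A))

||A||_2 = sigma_max(A) = sqrt(lambda_max(A^T A)). Form the symmetric matrix M = A^T A =
[[21, 13, 28],
 [13, 41, 30],
 [28, 30, 45]].
Its characteristic polynomial (trace, sum of principal 2x2 minors, determinant of M give the coefficients) is
  p(λ) = det(λ I - M) = λ^3 - 107λ^2 + 1798λ - 1936.
No integer candidate from the rational root theorem (±divisors of 1936) is a root, so the roots are irrational. The cubic discriminant is Δ = 10878382372 > 0, so there are three distinct real roots. p(1) = -244 and p(2) = 1240 have opposite signs, so a root lies in (1, 2); Newton's method refines it to λ ≈ 1.1553. p(19) = 458 and p(20) = -776 have opposite signs, so a root lies in (19, 20); Newton's method refines it to λ ≈ 19.3804. p(86) = -2624 and p(87) = 3110 have opposite signs, so a root lies in (86, 87); Newton's method refines it to λ ≈ 86.4642. Check (Vieta): the three roots sum to 107, matching tr M = 107.
So the eigenvalues of A^T A are ≈ 1.1553, 19.3804, 86.4642 (all ≥ 0, as they must be for A^T A). The largest is λ_max ≈ 86.4642, hence ||A||_2 = sqrt(λ_max) ≈ 9.2986.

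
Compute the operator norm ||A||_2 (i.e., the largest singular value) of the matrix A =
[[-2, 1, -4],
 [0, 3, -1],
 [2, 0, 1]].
||A||_2 ≈ 5.2039 (= sqrt(largest eigenvalue of A^T A))

||A||_2 = sigma_max(A) = sqrt(lambda_max(A^T A)). Form the symmetric matrix M = A^T A =
[[8, -2, 10],
 [-2, 10, -7],
 [10, -7, 18]].
Its characteristic polynomial (trace, sum of principal 2x2 minors, determinant of M give the coefficients) is
  p(λ) = det(λ I - M) = λ^3 - 36λ^2 + 251λ - 256.
No integer candidate from the rational root theorem (±divisors of 256) is a root, so the roots are irrational. The cubic discriminant is Δ = 10488964 > 0, so there are three distinct real roots. p(1) = -40 and p(2) = 110 have opposite signs, so a root lies in (1, 2); Newton's method refines it to λ ≈ 1.2292. p(7) = 80 and p(8) = -40 have opposite signs, so a root lies in (7, 8); Newton's method refines it to λ ≈ 7.6904. p(27) = -40 and p(28) = 500 have opposite signs, so a root lies in (27, 28); Newton's method refines it to λ ≈ 27.0804. Check (Vieta): the three roots sum to 36, matching tr M = 36.
So the eigenvalues of A^T A are ≈ 1.2292, 7.6904, 27.0804 (all ≥ 0, as they must be for A^T A). The largest is λ_max ≈ 27.0804, hence ||A||_2 = sqrt(λ_max) ≈ 5.2039.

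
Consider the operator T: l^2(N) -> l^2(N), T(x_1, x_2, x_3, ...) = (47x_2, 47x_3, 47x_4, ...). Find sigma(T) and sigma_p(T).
sigma(T) = closed disk {z in C : |z| ≤ 47}; sigma_p(T) = open disk {z in C : |z| < 47}

Note T = 47·V where V is the unit left shift (V x)_k = x_{k+1}; so sigma(T) = 47·sigma(V) and ||T|| = 47||V||. ||T x||^2 = 2209sum_{k≥2} |x_k|^2 ≤ 2209||x||^2, with equality on {x : x_1 = 0}, so ||T|| = 47. For any lambda with |lambda| < 47, set r = lambda/47 (|r| < 1); the vector x = (1, r, r^2, ...) is in l^2 and satisfies T x = 47(r, r^2, ...) = lambda x, so lambda is an eigenvalue. On the boundary |lambda| = 47 the geometric series diverges, so no l^2 eigenvector exists, but these lambda lie in the approximate point spectrum. Hence sigma(T) is the closed disk of radius 47 and sigma_p(T) is the open disk.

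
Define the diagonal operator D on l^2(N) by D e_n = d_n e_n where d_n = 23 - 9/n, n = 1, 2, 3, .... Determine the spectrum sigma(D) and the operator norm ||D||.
sigma(D) = {23 - 9/n : n ≥ 1} ∪ {23}; ||D|| = 23

A bounded diagonal operator on l^2 with diagonal entries d_n has spectrum equal to the closure of {d_n : n ≥ 1}: every d_n is an eigenvalue (with eigenvector e_n), so {d_n} ⊂ sigma(D); the spectrum is closed, so its closure is too; and for lambda not in the closure, (D - lambda I) has bounded inverse (the diagonal entries 1/(d_n - lambda) are bounded). For our sequence d_n = 23 - 9/n, n = 1, 2, 3, ...:
  - {d_n} = {23 - 9/n : n ≥ 1}; the only limit point is 23
  - closure = {23 - 9/n : n ≥ 1} ∪ {23}
For the norm: a diagonal operator has ||D|| = sup_n |d_n|. Here d_n = 23 - 9/n increases monotonically from d_1 = 14 toward 23, with all terms in [14, 23); so sup_n |d_n| = 23 (the supremum is the limit, not attained). So ||D|| = 23.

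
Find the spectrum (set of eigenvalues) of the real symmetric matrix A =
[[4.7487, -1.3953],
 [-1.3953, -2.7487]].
sigma(A) ≈ {-3, 5}

A is real symmetric, so its spectrum consists of real eigenvalues. Expanding the characteristic polynomial of the displayed matrix gives
  det(λ I - A) = p(λ) = λ^2 + (-2)λ + (-15).
Solving p(λ) = 0 yields eigenvalues ≈ -3, 5. (A is shown rounded to 4 decimals, so these recover the underlying integer eigenvalues to within that precision.)
Verification: the trace of A = 2 equals the sum of eigenvalues 2, and det(A) ≈ -14.9996 matches the eigenvalue product -15.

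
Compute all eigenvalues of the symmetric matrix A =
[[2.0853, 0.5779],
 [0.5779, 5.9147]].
sigma(A) ≈ {2, 6}

A is real symmetric, so its spectrum consists of real eigenvalues. Expanding the characteristic polynomial of the displayed matrix gives
  det(λ I - A) = p(λ) = λ^2 + (-8)λ + (12).
Solving p(λ) = 0 yields eigenvalues ≈ 2, 6. (A is shown rounded to 4 decimals, so these recover the underlying integer eigenvalues to within that precision.)
Verification: the trace of A = 8 equals the sum of eigenvalues 8, and det(A) ≈ 12.0000 matches the eigenvalue product 12.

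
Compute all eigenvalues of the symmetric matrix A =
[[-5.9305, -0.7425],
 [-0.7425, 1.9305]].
sigma(A) ≈ {-6, 2}

A is real symmetric, so its spectrum consists of real eigenvalues. Expanding the characteristic polynomial of the displayed matrix gives
  det(λ I - A) = p(λ) = λ^2 + (4)λ + (-12).
Solving p(λ) = 0 yields eigenvalues ≈ -6, 2. (A is shown rounded to 4 decimals, so these recover the underlying integer eigenvalues to within that precision.)
Verification: the trace of A = -4 equals the sum of eigenvalues -4, and det(A) ≈ -12.0001 matches the eigenvalue product -12.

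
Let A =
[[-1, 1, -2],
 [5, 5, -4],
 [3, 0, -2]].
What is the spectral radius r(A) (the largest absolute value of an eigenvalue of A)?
r(A) ≈ 5.4667

The eigenvalues of A are the roots of its characteristic polynomial. With M = A (coefficients from the trace, the sum of principal 2x2 minors, and det A):
  p(λ) = det(λ I - M) = λ^3 - 2λ^2 - 12λ - 38.
No integer candidate from the rational root theorem (±divisors of 38) is a root, so the roots are irrational. The cubic discriminant is Δ = -49132 < 0, so there is one real root and a complex-conjugate pair. p(5) = -23 and p(6) = 34 have opposite signs, so a root lies in (5, 6); Newton's method refines it to λ ≈ 5.4667. Dividing out (λ - (5.4667)) leaves approximately λ^2 + 3.4667λ + 6.9512. For λ^2 + 3.4667λ + 6.9512 the discriminant is -15.787. It is negative, so the remaining roots are the complex-conjugate pair λ ≈ -1.7333 ± 1.9866i. Their product equals the constant term, so |λ|^2 ≈ 6.9512 and |λ| ≈ 2.6365.
Thus the eigenvalues (to 4 decimals) are 5.4667 (modulus 5.4667); -1.7333 ± 1.9866i (modulus 2.6365). The spectral radius is the largest modulus: r(A) ≈ 5.4667. (Cross-check: r(A) ≤ ||A||_2 ≈ 8.6877; equality holds whenever A is normal, though it can also hold for some non-normal A.)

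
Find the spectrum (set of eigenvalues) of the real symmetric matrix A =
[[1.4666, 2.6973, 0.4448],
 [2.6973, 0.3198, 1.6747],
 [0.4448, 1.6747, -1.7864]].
sigma(A) ≈ {-3, -1, 4}

A is real symmetric, so its spectrum consists of real eigenvalues. Expanding the characteristic polynomial of the displayed matrix gives
  det(λ I - A) = p(λ) = λ^3 + (0)λ^2 + (-13)λ + (-12).
Solving p(λ) = 0 yields eigenvalues ≈ -3, -1, 4. (A is shown rounded to 4 decimals, so these recover the underlying integer eigenvalues to within that precision.)
Verification: the trace of A = 0 equals the sum of eigenvalues 0, and det(A) ≈ 12.0009 matches the eigenvalue product 12.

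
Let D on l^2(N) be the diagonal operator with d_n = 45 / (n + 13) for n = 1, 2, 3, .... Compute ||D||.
||D|| = 45/14 (attained at n = 1)

For D diagonal, ||D|| = sup_n |d_n| = sup_n 45/(n + 13). This is positive and strictly decreasing in n, so the supremum is attained at n = 1: d_1 = 45/(1 + 13) = 45/14. Hence ||D|| = 45/14.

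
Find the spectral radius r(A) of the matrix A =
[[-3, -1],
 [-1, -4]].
r(A) = (7 + sqrt(5))/2 ≈ 4.618

The eigenvalues of A are the roots of its characteristic polynomial. With M = A (coefficients from the trace and determinant):
  p(λ) = det(λ I - M) = λ^2 + 7λ + 11.
For λ^2 + 7λ + 11 the discriminant is 5. It is nonnegative but not a perfect square, so the roots are real and irrational: λ = (-7 ± sqrt(5))/2 ≈ -2.382, -4.618.
Thus the eigenvalues (to 4 decimals) are -2.382 (modulus 2.382); -4.618 (modulus 4.618). The spectral radius is the largest modulus: r(A) = (7 + sqrt(5))/2 ≈ 4.618. (Cross-check: r(A) ≤ ||A||_2 ≈ 4.618; equality holds whenever A is normal, though it can also hold for some non-normal A.)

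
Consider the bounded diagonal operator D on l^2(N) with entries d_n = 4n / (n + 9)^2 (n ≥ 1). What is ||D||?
||D|| = 1/9 (attained at n = 9)

For D diagonal, ||D|| = sup_n |d_n|. Treat f(x) = 4x / (x + 9)^2 for real x > 0. By the quotient rule, f'(x) = 4(9 - x)/(x + 9)^3, which is positive for x < 9 and negative for x > 9. So f has a unique maximum at x = 9, and since 9 is a positive integer, the supremum over n ≥ 1 is attained at n = 9: d_9 = 4·9/(9 + 9)^2 = 4·9/324 = 1/9. Hence ||D|| = 1/9.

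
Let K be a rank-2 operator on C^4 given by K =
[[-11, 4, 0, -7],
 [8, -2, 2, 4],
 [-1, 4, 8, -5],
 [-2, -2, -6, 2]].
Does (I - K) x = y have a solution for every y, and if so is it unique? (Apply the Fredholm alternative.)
(I - K) is invertible (det(I - K) = -164 ≠ 0), so for every y in C^4 the equation (I - K) x = y has a unique solution.

K has rank 2 and factors as K = U V^T = u1 v1^T + u2 v2^T with u1 = (-2, 2, 2, -2), v1 = (1, 1, 3, -1), u2 = (3, -2, 1, 0), v2 = (-3, 2, 2, -3) (multiplying out reproduces the displayed K). The nonzero eigenvalues of U V^T coincide with those of the 2 x 2 matrix G = V^T U = [[v1·u1, v1·u2], [v2·u1, v2·u2]] = [[8, 4], [20, -11]], and by the Sylvester determinant identity det(I_4 - U V^T) = det(I_2 - V^T U) = det([[-7, -4], [-20, 12]]) = (-7)(12) - (-4)(-20) = -164. (Direct check: I - K =
[[12, -4, 0, 7],
 [-8, 3, -2, -4],
 [1, -4, -7, 5],
 [2, 2, 6, -1]]
has determinant -164.) The finite-dimensional Fredholm alternative says: either (I - K) is invertible, or ker(I - K) ≠ {0} and then range(I - K) = ker((I - K)^*)^⊥, with dim ker(I - K) = dim ker((I - K)^*). Since det(I - K) ≠ 0, 1 is not an eigenvalue of K and ker(I - K) = {0}, so we are in the first case: for every y there is a unique x = (I - K)^(-1) y. (Explicitly, by the Woodbury identity, (I - U V^T)^(-1) = I + U (I_2 - G)^(-1) V^T.)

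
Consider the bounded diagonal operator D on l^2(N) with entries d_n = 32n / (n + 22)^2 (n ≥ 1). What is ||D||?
||D|| = 4/11 (attained at n = 22)

For D diagonal, ||D|| = sup_n |d_n|. Treat f(x) = 32x / (x + 22)^2 for real x > 0. By the quotient rule, f'(x) = 32(22 - x)/(x + 22)^3, which is positive for x < 22 and negative for x > 22. So f has a unique maximum at x = 22, and since 22 is a positive integer, the supremum over n ≥ 1 is attained at n = 22: d_22 = 32·22/(22 + 22)^2 = 32·22/1936 = 4/11. Hence ||D|| = 4/11.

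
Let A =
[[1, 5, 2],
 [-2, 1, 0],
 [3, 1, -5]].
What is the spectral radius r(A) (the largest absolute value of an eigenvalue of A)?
r(A) ≈ 5.7969

The eigenvalues of A are the roots of its characteristic polynomial. With M = A (coefficients from the trace, the sum of principal 2x2 minors, and det A):
  p(λ) = det(λ I - M) = λ^3 + 3λ^2 - 5λ + 65.
No integer candidate from the rational root theorem (±divisors of 65) is a root, so the roots are irrational. The cubic discriminant is Δ = -137920 < 0, so there is one real root and a complex-conjugate pair. p(-6) = -13 and p(-5) = 40 have opposite signs, so a root lies in (-6, -5); Newton's method refines it to λ ≈ -5.7969. Dividing out (λ - (-5.7969)) leaves approximately λ^2 - 2.7969λ + 11.213. For λ^2 - 2.7969λ + 11.213 the discriminant is -37.0295. It is negative, so the remaining roots are the complex-conjugate pair λ ≈ 1.3984 ± 3.0426i. Their product equals the constant term, so |λ|^2 ≈ 11.213 and |λ| ≈ 3.3486.
Thus the eigenvalues (to 4 decimals) are -5.7969 (modulus 5.7969); 1.3984 ± 3.0426i (modulus 3.3486). The spectral radius is the largest modulus: r(A) ≈ 5.7969. (Cross-check: r(A) ≤ ||A||_2 ≈ 6.061; equality holds whenever A is normal, though it can also hold for some non-normal A.)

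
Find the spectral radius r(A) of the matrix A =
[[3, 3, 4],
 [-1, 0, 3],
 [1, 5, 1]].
r(A) ≈ 3.8244

The eigenvalues of A are the roots of its characteristic polynomial. With M = A (coefficients from the trace, the sum of principal 2x2 minors, and det A):
  p(λ) = det(λ I - M) = λ^3 - 4λ^2 - 13λ + 53.
No integer candidate from the rational root theorem (±divisors of 53) is a root, so the roots are irrational. The cubic discriminant is Δ = -1175 < 0, so there is one real root and a complex-conjugate pair. p(-4) = -23 and p(-3) = 29 have opposite signs, so a root lies in (-4, -3); Newton's method refines it to λ ≈ -3.6237. Dividing out (λ - (-3.6237)) leaves approximately λ^2 - 7.6237λ + 14.626. For λ^2 - 7.6237λ + 14.626 the discriminant is -0.3831. It is negative, so the remaining roots are the complex-conjugate pair λ ≈ 3.8118 ± 0.3095i. Their product equals the constant term, so |λ|^2 ≈ 14.626 and |λ| ≈ 3.8244.
Thus the eigenvalues (to 4 decimals) are -3.6237 (modulus 3.6237); 3.8118 ± 0.3095i (modulus 3.8244). The spectral radius is the largest modulus: r(A) ≈ 3.8244. (Cross-check: r(A) ≤ ||A||_2 ≈ 7.368; equality holds whenever A is normal, though it can also hold for some non-normal A.)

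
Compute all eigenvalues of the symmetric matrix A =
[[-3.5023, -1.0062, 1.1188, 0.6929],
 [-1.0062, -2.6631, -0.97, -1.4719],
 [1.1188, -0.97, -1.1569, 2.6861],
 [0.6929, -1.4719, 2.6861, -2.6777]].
sigma(A) ≈ {-5, -4, -3, 2}

A is real symmetric, so its spectrum consists of real eigenvalues. Expanding the characteristic polynomial of the displayed matrix gives
  det(λ I - A) = p(λ) = λ^4 + (10)λ^3 + (23)λ^2 + (-34.001)λ + (-120.0016).
Solving p(λ) = 0 yields eigenvalues ≈ -5, -4, -3, 2. (A is shown rounded to 4 decimals, so these recover the underlying integer eigenvalues to within that precision.)
Verification: the trace of A = -10 equals the sum of eigenvalues -10, and det(A) ≈ -120.0016 matches the eigenvalue product -120.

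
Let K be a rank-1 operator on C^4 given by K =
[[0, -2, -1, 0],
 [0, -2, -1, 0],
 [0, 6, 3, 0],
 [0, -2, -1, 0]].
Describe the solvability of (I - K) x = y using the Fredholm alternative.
(I - K) is singular (det(I - K) = 0, i.e. 1 ∈ sigma(K)). (I - K) x = y is solvable iff y ⊥ ker((I - K)^*) = span{(0, -2, -1, 0)}, i.e. iff -2y_2 - y_3 = 0. When solvable, the solutions are x = y + c·(1, 1, -3, 1), c arbitrary (ker(I - K) = span{(1, 1, -3, 1)}, dimension 1).

K has rank 1, so it is an outer product K = u v^T: every row of K is a multiple of one row vector. Reading off the entries, u = (1, 1, -3, 1) and v = (0, -2, -1, 0) (row i of K equals u_i·v^T). A rank-one matrix u v^T satisfies K u = u (v·u) and kills the (3)-dimensional subspace v^⊥, so its characteristic polynomial is lambda^3 (lambda - v·u) with v·u = tr K = 1. Hence the eigenvalues of I - K are 1 (multiplicity 3) and 1 - (1) = 0, so det(I - K) = 0. (Direct check: I - K =
[[1, 2, 1, 0],
 [0, 3, 1, 0],
 [0, -6, -2, 0],
 [0, 2, 1, 1]]
has determinant 0.) So 1 is an eigenvalue of K and (I - K) is not invertible. The finite-dimensional Fredholm alternative says: either (I - K) is invertible, or ker(I - K) ≠ {0} and then range(I - K) = ker((I - K)^*)^⊥, with dim ker(I - K) = dim ker((I - K)^*). We are in the second case, so we need both kernels. Kernel of I - K: (I - K) u = u - u (v·u) = u - u = 0, so ker(I - K) = span{u} = span{(1, 1, -3, 1)} (it is exactly 1-dimensional because rank(I - K) = 3). Kernel of the adjoint: K is real, so (I - K)^* = I - K^T = I - v u^T, and (I - v u^T) v = v - v (u·v) = 0; hence ker((I - K)^*) = span{v} = span{(0, -2, -1, 0)}. Therefore (I - K) x = y is solvable iff <y, v> = 0, i.e. iff -2y_2 - y_3 = 0. When this holds, K y = u (v·y) = 0, so (I - K) y = y and x = y is a particular solution; the full solution set is the line x = y + c·u = y + c·(1, 1, -3, 1), c ∈ C.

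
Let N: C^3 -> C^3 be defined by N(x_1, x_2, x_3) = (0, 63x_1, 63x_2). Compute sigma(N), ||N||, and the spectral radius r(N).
sigma(N) = {0}; ||N|| = 63; r(N) = 0. (N is nilpotent with N^3 = 0.)

On C^3, N is a strictly lower-triangular matrix with 63 on the subdiagonal and zeros elsewhere, so its characteristic polynomial is lambda^3 and every eigenvalue is 0: sigma(N) = {0}. For the operator norm, N e_i = 63e_{i+1} for i = 1, ..., 2 and N e_3 = 0, so the singular values of N are 63 (with multiplicity 2) and 0; hence ||N|| = 63. The spectral radius r(N) = max|lambda| = 0. Note ||N|| > r(N) — characteristic of non-normal nilpotent operators. Indeed N^3 = 0.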